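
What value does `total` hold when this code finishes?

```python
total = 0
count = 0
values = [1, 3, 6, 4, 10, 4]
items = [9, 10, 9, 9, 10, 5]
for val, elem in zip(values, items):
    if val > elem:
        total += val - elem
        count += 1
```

Let's trace through this code step by step.

Initialize: total = 0
Initialize: count = 0
Initialize: values = [1, 3, 6, 4, 10, 4]
Initialize: items = [9, 10, 9, 9, 10, 5]
Entering loop: for val, elem in zip(values, items):

After execution: total = 0
0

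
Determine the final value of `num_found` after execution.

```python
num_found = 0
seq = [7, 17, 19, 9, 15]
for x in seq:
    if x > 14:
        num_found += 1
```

Let's trace through this code step by step.

Initialize: num_found = 0
Initialize: seq = [7, 17, 19, 9, 15]
Entering loop: for x in seq:

After execution: num_found = 3
3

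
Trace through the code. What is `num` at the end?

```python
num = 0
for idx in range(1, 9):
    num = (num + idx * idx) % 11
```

Let's trace through this code step by step.

Initialize: num = 0
Entering loop: for idx in range(1, 9):

After execution: num = 6
6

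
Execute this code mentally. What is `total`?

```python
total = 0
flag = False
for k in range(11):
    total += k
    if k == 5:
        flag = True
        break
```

Let's trace through this code step by step.

Initialize: total = 0
Initialize: flag = False
Entering loop: for k in range(11):

After execution: total = 15
15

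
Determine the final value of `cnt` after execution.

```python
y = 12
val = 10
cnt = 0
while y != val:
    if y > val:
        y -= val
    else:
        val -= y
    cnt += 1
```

Let's trace through this code step by step.

Initialize: y = 12
Initialize: val = 10
Initialize: cnt = 0
Entering loop: while y != val:

After execution: cnt = 5
5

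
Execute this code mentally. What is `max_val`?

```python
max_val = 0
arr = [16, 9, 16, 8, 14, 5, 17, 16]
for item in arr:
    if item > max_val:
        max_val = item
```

Let's trace through this code step by step.

Initialize: max_val = 0
Initialize: arr = [16, 9, 16, 8, 14, 5, 17, 16]
Entering loop: for item in arr:

After execution: max_val = 17
17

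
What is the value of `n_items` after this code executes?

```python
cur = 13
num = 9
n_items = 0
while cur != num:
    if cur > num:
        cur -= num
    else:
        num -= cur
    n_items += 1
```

Let's trace through this code step by step.

Initialize: cur = 13
Initialize: num = 9
Initialize: n_items = 0
Entering loop: while cur != num:

After execution: n_items = 6
6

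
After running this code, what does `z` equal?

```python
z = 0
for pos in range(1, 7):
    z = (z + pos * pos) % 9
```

Let's trace through this code step by step.

Initialize: z = 0
Entering loop: for pos in range(1, 7):

After execution: z = 1
1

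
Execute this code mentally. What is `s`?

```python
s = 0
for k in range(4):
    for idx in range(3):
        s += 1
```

Let's trace through this code step by step.

Initialize: s = 0
Entering loop: for k in range(4):

After execution: s = 12
12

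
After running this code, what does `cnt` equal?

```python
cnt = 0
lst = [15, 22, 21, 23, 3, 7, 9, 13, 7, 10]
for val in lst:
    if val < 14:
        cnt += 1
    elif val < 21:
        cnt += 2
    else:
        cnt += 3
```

Let's trace through this code step by step.

Initialize: cnt = 0
Initialize: lst = [15, 22, 21, 23, 3, 7, 9, 13, 7, 10]
Entering loop: for val in lst:

After execution: cnt = 17
17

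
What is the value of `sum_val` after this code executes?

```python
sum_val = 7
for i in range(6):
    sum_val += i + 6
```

Let's trace through this code step by step.

Initialize: sum_val = 7
Entering loop: for i in range(6):

After execution: sum_val = 58
58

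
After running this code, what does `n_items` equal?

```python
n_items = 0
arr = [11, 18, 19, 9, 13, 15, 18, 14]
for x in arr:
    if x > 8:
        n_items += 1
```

Let's trace through this code step by step.

Initialize: n_items = 0
Initialize: arr = [11, 18, 19, 9, 13, 15, 18, 14]
Entering loop: for x in arr:

After execution: n_items = 8
8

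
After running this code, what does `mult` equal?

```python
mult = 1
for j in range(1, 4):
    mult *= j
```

Let's trace through this code step by step.

Initialize: mult = 1
Entering loop: for j in range(1, 4):

After execution: mult = 6
6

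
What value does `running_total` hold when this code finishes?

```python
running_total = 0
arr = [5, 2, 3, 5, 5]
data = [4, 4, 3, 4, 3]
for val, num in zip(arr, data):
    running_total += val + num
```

Let's trace through this code step by step.

Initialize: running_total = 0
Initialize: arr = [5, 2, 3, 5, 5]
Initialize: data = [4, 4, 3, 4, 3]
Entering loop: for val, num in zip(arr, data):

After execution: running_total = 38
38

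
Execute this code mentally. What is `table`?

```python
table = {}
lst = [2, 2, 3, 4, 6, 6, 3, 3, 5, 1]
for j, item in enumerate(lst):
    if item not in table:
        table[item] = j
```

Let's trace through this code step by step.

Initialize: table = {}
Initialize: lst = [2, 2, 3, 4, 6, 6, 3, 3, 5, 1]
Entering loop: for j, item in enumerate(lst):

After execution: table = {2: 0, 3: 2, 4: 3, 6: 4, 5: 8, 1: 9}
{2: 0, 3: 2, 4: 3, 6: 4, 5: 8, 1: 9}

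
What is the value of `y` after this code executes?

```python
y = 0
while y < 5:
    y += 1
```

Let's trace through this code step by step.

Initialize: y = 0
Entering loop: while y < 5:

After execution: y = 5
5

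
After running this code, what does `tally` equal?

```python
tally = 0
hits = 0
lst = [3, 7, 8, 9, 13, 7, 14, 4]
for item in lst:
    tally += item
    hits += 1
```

Let's trace through this code step by step.

Initialize: tally = 0
Initialize: hits = 0
Initialize: lst = [3, 7, 8, 9, 13, 7, 14, 4]
Entering loop: for item in lst:

After execution: tally = 65
65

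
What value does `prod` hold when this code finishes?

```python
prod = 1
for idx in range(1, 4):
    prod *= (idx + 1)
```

Let's trace through this code step by step.

Initialize: prod = 1
Entering loop: for idx in range(1, 4):

After execution: prod = 24
24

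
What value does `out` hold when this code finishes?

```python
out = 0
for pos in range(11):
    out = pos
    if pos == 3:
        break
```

Let's trace through this code step by step.

Initialize: out = 0
Entering loop: for pos in range(11):

After execution: out = 3
3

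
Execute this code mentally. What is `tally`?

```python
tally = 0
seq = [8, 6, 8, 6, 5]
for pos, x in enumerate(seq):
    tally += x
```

Let's trace through this code step by step.

Initialize: tally = 0
Initialize: seq = [8, 6, 8, 6, 5]
Entering loop: for pos, x in enumerate(seq):

After execution: tally = 33
33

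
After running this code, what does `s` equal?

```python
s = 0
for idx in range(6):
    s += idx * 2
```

Let's trace through this code step by step.

Initialize: s = 0
Entering loop: for idx in range(6):

After execution: s = 30
30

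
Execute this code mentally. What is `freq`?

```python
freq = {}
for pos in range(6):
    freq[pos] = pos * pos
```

Let's trace through this code step by step.

Initialize: freq = {}
Entering loop: for pos in range(6):

After execution: freq = {0: 0, 1: 1, 2: 4, 3: 9, 4: 16, 5: 25}
{0: 0, 1: 1, 2: 4, 3: 9, 4: 16, 5: 25}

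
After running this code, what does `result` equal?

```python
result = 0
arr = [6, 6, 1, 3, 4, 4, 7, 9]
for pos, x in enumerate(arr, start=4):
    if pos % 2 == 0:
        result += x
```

Let's trace through this code step by step.

Initialize: result = 0
Initialize: arr = [6, 6, 1, 3, 4, 4, 7, 9]
Entering loop: for pos, x in enumerate(arr, start=4):

After execution: result = 18
18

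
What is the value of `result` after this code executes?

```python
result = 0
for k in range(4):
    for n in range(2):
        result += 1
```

Let's trace through this code step by step.

Initialize: result = 0
Entering loop: for k in range(4):

After execution: result = 8
8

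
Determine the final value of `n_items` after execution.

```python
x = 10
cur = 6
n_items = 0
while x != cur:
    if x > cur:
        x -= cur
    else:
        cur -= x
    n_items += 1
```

Let's trace through this code step by step.

Initialize: x = 10
Initialize: cur = 6
Initialize: n_items = 0
Entering loop: while x != cur:

After execution: n_items = 3
3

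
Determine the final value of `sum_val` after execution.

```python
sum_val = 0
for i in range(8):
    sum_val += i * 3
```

Let's trace through this code step by step.

Initialize: sum_val = 0
Entering loop: for i in range(8):

After execution: sum_val = 84
84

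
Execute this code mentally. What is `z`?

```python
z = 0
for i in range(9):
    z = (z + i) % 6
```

Let's trace through this code step by step.

Initialize: z = 0
Entering loop: for i in range(9):

After execution: z = 0
0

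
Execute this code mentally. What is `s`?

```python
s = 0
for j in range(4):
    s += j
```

Let's trace through this code step by step.

Initialize: s = 0
Entering loop: for j in range(4):

After execution: s = 6
6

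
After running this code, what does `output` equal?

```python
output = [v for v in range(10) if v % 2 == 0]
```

Let's trace through this code step by step.

Initialize: output = [v for v in range(10) if v % 2 == 0]

After execution: output = [0, 2, 4, 6, 8]
[0, 2, 4, 6, 8]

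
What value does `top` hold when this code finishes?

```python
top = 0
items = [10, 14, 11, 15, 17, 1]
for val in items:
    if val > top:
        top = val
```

Let's trace through this code step by step.

Initialize: top = 0
Initialize: items = [10, 14, 11, 15, 17, 1]
Entering loop: for val in items:

After execution: top = 17
17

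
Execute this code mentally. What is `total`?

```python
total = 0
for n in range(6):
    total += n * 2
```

Let's trace through this code step by step.

Initialize: total = 0
Entering loop: for n in range(6):

After execution: total = 30
30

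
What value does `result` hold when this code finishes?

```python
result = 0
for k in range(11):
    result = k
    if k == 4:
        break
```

Let's trace through this code step by step.

Initialize: result = 0
Entering loop: for k in range(11):

After execution: result = 4
4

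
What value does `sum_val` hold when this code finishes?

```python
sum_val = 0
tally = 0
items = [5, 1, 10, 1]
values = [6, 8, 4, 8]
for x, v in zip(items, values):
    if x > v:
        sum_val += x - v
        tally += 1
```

Let's trace through this code step by step.

Initialize: sum_val = 0
Initialize: tally = 0
Initialize: items = [5, 1, 10, 1]
Initialize: values = [6, 8, 4, 8]
Entering loop: for x, v in zip(items, values):

After execution: sum_val = 6
6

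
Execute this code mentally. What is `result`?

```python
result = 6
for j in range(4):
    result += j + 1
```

Let's trace through this code step by step.

Initialize: result = 6
Entering loop: for j in range(4):

After execution: result = 16
16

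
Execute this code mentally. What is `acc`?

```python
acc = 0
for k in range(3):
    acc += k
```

Let's trace through this code step by step.

Initialize: acc = 0
Entering loop: for k in range(3):

After execution: acc = 3
3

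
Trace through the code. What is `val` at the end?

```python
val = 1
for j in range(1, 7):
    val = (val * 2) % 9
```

Let's trace through this code step by step.

Initialize: val = 1
Entering loop: for j in range(1, 7):

After execution: val = 1
1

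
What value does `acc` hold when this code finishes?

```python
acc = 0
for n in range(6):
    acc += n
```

Let's trace through this code step by step.

Initialize: acc = 0
Entering loop: for n in range(6):

After execution: acc = 15
15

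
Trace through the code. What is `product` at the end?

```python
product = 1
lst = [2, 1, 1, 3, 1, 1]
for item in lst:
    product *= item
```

Let's trace through this code step by step.

Initialize: product = 1
Initialize: lst = [2, 1, 1, 3, 1, 1]
Entering loop: for item in lst:

After execution: product = 6
6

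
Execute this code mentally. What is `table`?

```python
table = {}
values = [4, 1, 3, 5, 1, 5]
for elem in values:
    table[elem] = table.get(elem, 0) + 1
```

Let's trace through this code step by step.

Initialize: table = {}
Initialize: values = [4, 1, 3, 5, 1, 5]
Entering loop: for elem in values:

After execution: table = {4: 1, 1: 2, 3: 1, 5: 2}
{4: 1, 1: 2, 3: 1, 5: 2}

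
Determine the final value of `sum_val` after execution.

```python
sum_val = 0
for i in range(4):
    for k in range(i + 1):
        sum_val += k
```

Let's trace through this code step by step.

Initialize: sum_val = 0
Entering loop: for i in range(4):

After execution: sum_val = 10
10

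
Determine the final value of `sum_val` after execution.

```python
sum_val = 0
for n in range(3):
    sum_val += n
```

Let's trace through this code step by step.

Initialize: sum_val = 0
Entering loop: for n in range(3):

After execution: sum_val = 3
3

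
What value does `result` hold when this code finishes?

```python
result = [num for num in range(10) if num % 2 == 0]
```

Let's trace through this code step by step.

Initialize: result = [num for num in range(10) if num % 2 == 0]

After execution: result = [0, 2, 4, 6, 8]
[0, 2, 4, 6, 8]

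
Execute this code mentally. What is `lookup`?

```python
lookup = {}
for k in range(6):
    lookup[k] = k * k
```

Let's trace through this code step by step.

Initialize: lookup = {}
Entering loop: for k in range(6):

After execution: lookup = {0: 0, 1: 1, 2: 4, 3: 9, 4: 16, 5: 25}
{0: 0, 1: 1, 2: 4, 3: 9, 4: 16, 5: 25}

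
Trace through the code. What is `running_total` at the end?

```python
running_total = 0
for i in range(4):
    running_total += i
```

Let's trace through this code step by step.

Initialize: running_total = 0
Entering loop: for i in range(4):

After execution: running_total = 6
6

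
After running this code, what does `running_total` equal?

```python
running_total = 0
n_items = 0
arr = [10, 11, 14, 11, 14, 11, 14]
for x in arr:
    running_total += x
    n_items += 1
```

Let's trace through this code step by step.

Initialize: running_total = 0
Initialize: n_items = 0
Initialize: arr = [10, 11, 14, 11, 14, 11, 14]
Entering loop: for x in arr:

After execution: running_total = 85
85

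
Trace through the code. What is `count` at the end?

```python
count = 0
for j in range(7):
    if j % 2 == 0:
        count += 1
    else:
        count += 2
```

Let's trace through this code step by step.

Initialize: count = 0
Entering loop: for j in range(7):

After execution: count = 10
10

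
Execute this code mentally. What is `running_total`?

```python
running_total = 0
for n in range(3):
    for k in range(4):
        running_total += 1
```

Let's trace through this code step by step.

Initialize: running_total = 0
Entering loop: for n in range(3):

After execution: running_total = 12
12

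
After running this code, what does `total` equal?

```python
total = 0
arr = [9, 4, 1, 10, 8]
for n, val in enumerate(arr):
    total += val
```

Let's trace through this code step by step.

Initialize: total = 0
Initialize: arr = [9, 4, 1, 10, 8]
Entering loop: for n, val in enumerate(arr):

After execution: total = 32
32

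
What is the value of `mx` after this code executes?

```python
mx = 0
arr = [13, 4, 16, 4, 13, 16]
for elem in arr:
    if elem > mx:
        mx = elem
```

Let's trace through this code step by step.

Initialize: mx = 0
Initialize: arr = [13, 4, 16, 4, 13, 16]
Entering loop: for elem in arr:

After execution: mx = 16
16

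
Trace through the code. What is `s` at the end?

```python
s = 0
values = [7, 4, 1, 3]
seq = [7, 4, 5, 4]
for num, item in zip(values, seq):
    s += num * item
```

Let's trace through this code step by step.

Initialize: s = 0
Initialize: values = [7, 4, 1, 3]
Initialize: seq = [7, 4, 5, 4]
Entering loop: for num, item in zip(values, seq):

After execution: s = 82
82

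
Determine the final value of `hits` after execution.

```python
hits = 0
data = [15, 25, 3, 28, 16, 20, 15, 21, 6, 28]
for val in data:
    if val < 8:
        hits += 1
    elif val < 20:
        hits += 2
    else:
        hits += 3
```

Let's trace through this code step by step.

Initialize: hits = 0
Initialize: data = [15, 25, 3, 28, 16, 20, 15, 21, 6, 28]
Entering loop: for val in data:

After execution: hits = 23
23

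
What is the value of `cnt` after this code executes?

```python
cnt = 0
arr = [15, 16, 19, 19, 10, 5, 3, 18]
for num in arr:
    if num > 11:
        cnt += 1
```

Let's trace through this code step by step.

Initialize: cnt = 0
Initialize: arr = [15, 16, 19, 19, 10, 5, 3, 18]
Entering loop: for num in arr:

After execution: cnt = 5
5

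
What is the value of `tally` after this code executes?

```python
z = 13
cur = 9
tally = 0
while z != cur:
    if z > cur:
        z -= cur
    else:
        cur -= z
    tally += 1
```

Let's trace through this code step by step.

Initialize: z = 13
Initialize: cur = 9
Initialize: tally = 0
Entering loop: while z != cur:

After execution: tally = 6
6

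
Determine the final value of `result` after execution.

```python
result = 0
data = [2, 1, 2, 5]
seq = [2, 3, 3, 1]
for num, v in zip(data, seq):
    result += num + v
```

Let's trace through this code step by step.

Initialize: result = 0
Initialize: data = [2, 1, 2, 5]
Initialize: seq = [2, 3, 3, 1]
Entering loop: for num, v in zip(data, seq):

After execution: result = 19
19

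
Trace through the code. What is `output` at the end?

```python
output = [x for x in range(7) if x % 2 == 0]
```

Let's trace through this code step by step.

Initialize: output = [x for x in range(7) if x % 2 == 0]

After execution: output = [0, 2, 4, 6]
[0, 2, 4, 6]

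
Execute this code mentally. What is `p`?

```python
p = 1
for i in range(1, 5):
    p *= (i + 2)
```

Let's trace through this code step by step.

Initialize: p = 1
Entering loop: for i in range(1, 5):

After execution: p = 360
360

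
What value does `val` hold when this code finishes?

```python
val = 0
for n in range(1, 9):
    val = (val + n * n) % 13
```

Let's trace through this code step by step.

Initialize: val = 0
Entering loop: for n in range(1, 9):

After execution: val = 9
9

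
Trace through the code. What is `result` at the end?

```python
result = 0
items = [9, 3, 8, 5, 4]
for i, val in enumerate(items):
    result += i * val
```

Let's trace through this code step by step.

Initialize: result = 0
Initialize: items = [9, 3, 8, 5, 4]
Entering loop: for i, val in enumerate(items):

After execution: result = 50
50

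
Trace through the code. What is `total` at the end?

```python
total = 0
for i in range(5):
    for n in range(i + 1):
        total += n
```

Let's trace through this code step by step.

Initialize: total = 0
Entering loop: for i in range(5):

After execution: total = 20
20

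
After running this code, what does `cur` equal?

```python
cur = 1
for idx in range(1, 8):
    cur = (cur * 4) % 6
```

Let's trace through this code step by step.

Initialize: cur = 1
Entering loop: for idx in range(1, 8):

After execution: cur = 4
4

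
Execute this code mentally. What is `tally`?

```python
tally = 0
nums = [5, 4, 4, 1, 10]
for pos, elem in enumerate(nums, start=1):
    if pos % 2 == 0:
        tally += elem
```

Let's trace through this code step by step.

Initialize: tally = 0
Initialize: nums = [5, 4, 4, 1, 10]
Entering loop: for pos, elem in enumerate(nums, start=1):

After execution: tally = 5
5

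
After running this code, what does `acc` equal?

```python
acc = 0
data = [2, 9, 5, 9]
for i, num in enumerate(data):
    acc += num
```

Let's trace through this code step by step.

Initialize: acc = 0
Initialize: data = [2, 9, 5, 9]
Entering loop: for i, num in enumerate(data):

After execution: acc = 25
25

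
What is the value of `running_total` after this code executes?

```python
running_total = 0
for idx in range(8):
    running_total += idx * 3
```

Let's trace through this code step by step.

Initialize: running_total = 0
Entering loop: for idx in range(8):

After execution: running_total = 84
84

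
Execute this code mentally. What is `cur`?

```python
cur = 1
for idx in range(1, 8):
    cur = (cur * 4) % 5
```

Let's trace through this code step by step.

Initialize: cur = 1
Entering loop: for idx in range(1, 8):

After execution: cur = 4
4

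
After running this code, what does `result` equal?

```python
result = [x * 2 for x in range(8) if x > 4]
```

Let's trace through this code step by step.

Initialize: result = [x * 2 for x in range(8) if x > 4]

After execution: result = [10, 12, 14]
[10, 12, 14]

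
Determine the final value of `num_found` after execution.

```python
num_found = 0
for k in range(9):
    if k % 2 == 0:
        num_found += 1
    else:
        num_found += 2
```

Let's trace through this code step by step.

Initialize: num_found = 0
Entering loop: for k in range(9):

After execution: num_found = 13
13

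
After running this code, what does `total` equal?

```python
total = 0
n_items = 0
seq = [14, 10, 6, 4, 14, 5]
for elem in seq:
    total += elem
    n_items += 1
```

Let's trace through this code step by step.

Initialize: total = 0
Initialize: n_items = 0
Initialize: seq = [14, 10, 6, 4, 14, 5]
Entering loop: for elem in seq:

After execution: total = 53
53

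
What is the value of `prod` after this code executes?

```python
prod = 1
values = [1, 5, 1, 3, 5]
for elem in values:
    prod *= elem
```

Let's trace through this code step by step.

Initialize: prod = 1
Initialize: values = [1, 5, 1, 3, 5]
Entering loop: for elem in values:

After execution: prod = 75
75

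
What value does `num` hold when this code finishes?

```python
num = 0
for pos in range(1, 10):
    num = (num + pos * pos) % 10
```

Let's trace through this code step by step.

Initialize: num = 0
Entering loop: for pos in range(1, 10):

After execution: num = 5
5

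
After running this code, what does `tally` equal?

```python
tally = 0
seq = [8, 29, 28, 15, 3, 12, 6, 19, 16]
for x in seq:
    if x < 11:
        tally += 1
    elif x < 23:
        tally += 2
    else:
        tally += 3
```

Let's trace through this code step by step.

Initialize: tally = 0
Initialize: seq = [8, 29, 28, 15, 3, 12, 6, 19, 16]
Entering loop: for x in seq:

After execution: tally = 17
17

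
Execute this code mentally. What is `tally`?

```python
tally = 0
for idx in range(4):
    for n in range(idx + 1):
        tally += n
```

Let's trace through this code step by step.

Initialize: tally = 0
Entering loop: for idx in range(4):

After execution: tally = 10
10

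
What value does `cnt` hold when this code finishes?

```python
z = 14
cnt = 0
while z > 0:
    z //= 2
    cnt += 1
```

Let's trace through this code step by step.

Initialize: z = 14
Initialize: cnt = 0
Entering loop: while z > 0:

After execution: cnt = 4
4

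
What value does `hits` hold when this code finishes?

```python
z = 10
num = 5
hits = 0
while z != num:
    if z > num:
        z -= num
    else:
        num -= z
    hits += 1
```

Let's trace through this code step by step.

Initialize: z = 10
Initialize: num = 5
Initialize: hits = 0
Entering loop: while z != num:

After execution: hits = 1
1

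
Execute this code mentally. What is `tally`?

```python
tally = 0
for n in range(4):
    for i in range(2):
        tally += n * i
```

Let's trace through this code step by step.

Initialize: tally = 0
Entering loop: for n in range(4):

After execution: tally = 6
6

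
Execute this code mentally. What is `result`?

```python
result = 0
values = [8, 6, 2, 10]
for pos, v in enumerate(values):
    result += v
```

Let's trace through this code step by step.

Initialize: result = 0
Initialize: values = [8, 6, 2, 10]
Entering loop: for pos, v in enumerate(values):

After execution: result = 26
26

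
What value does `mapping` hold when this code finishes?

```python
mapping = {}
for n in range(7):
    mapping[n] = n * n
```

Let's trace through this code step by step.

Initialize: mapping = {}
Entering loop: for n in range(7):

After execution: mapping = {0: 0, 1: 1, 2: 4, 3: 9, 4: 16, 5: 25, 6: 36}
{0: 0, 1: 1, 2: 4, 3: 9, 4: 16, 5: 25, 6: 36}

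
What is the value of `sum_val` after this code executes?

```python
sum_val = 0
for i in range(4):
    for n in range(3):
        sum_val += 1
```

Let's trace through this code step by step.

Initialize: sum_val = 0
Entering loop: for i in range(4):

After execution: sum_val = 12
12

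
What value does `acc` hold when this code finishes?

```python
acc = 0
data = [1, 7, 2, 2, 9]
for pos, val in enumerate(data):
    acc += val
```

Let's trace through this code step by step.

Initialize: acc = 0
Initialize: data = [1, 7, 2, 2, 9]
Entering loop: for pos, val in enumerate(data):

After execution: acc = 21
21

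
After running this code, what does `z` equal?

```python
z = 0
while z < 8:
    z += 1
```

Let's trace through this code step by step.

Initialize: z = 0
Entering loop: while z < 8:

After execution: z = 8
8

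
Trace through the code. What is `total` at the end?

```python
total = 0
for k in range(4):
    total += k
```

Let's trace through this code step by step.

Initialize: total = 0
Entering loop: for k in range(4):

After execution: total = 6
6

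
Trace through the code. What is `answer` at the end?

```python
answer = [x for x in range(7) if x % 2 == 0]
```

Let's trace through this code step by step.

Initialize: answer = [x for x in range(7) if x % 2 == 0]

After execution: answer = [0, 2, 4, 6]
[0, 2, 4, 6]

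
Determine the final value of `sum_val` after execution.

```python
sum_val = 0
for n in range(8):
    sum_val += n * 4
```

Let's trace through this code step by step.

Initialize: sum_val = 0
Entering loop: for n in range(8):

After execution: sum_val = 112
112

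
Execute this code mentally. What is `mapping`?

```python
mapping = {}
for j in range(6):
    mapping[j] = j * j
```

Let's trace through this code step by step.

Initialize: mapping = {}
Entering loop: for j in range(6):

After execution: mapping = {0: 0, 1: 1, 2: 4, 3: 9, 4: 16, 5: 25}
{0: 0, 1: 1, 2: 4, 3: 9, 4: 16, 5: 25}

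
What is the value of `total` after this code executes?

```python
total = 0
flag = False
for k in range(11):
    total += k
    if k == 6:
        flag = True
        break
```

Let's trace through this code step by step.

Initialize: total = 0
Initialize: flag = False
Entering loop: for k in range(11):

After execution: total = 21
21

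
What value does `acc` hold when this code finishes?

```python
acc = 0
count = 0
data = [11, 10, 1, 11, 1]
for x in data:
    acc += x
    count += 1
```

Let's trace through this code step by step.

Initialize: acc = 0
Initialize: count = 0
Initialize: data = [11, 10, 1, 11, 1]
Entering loop: for x in data:

After execution: acc = 34
34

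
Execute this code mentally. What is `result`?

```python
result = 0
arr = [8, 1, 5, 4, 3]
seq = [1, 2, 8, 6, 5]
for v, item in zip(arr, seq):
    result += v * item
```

Let's trace through this code step by step.

Initialize: result = 0
Initialize: arr = [8, 1, 5, 4, 3]
Initialize: seq = [1, 2, 8, 6, 5]
Entering loop: for v, item in zip(arr, seq):

After execution: result = 89
89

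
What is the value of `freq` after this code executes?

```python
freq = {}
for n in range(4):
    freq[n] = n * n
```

Let's trace through this code step by step.

Initialize: freq = {}
Entering loop: for n in range(4):

After execution: freq = {0: 0, 1: 1, 2: 4, 3: 9}
{0: 0, 1: 1, 2: 4, 3: 9}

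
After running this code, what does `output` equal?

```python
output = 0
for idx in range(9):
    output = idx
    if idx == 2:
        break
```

Let's trace through this code step by step.

Initialize: output = 0
Entering loop: for idx in range(9):

After execution: output = 2
2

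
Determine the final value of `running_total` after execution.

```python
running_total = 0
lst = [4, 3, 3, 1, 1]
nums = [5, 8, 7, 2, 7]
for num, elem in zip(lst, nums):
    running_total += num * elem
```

Let's trace through this code step by step.

Initialize: running_total = 0
Initialize: lst = [4, 3, 3, 1, 1]
Initialize: nums = [5, 8, 7, 2, 7]
Entering loop: for num, elem in zip(lst, nums):

After execution: running_total = 74
74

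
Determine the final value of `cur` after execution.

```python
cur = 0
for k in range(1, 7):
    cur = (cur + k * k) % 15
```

Let's trace through this code step by step.

Initialize: cur = 0
Entering loop: for k in range(1, 7):

After execution: cur = 1
1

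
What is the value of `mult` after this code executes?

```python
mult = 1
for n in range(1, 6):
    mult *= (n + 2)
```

Let's trace through this code step by step.

Initialize: mult = 1
Entering loop: for n in range(1, 6):

After execution: mult = 2520
2520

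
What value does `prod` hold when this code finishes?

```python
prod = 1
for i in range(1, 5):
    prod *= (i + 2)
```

Let's trace through this code step by step.

Initialize: prod = 1
Entering loop: for i in range(1, 5):

After execution: prod = 360
360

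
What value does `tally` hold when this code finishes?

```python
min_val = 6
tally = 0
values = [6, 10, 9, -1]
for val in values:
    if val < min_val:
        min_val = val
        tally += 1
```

Let's trace through this code step by step.

Initialize: min_val = 6
Initialize: tally = 0
Initialize: values = [6, 10, 9, -1]
Entering loop: for val in values:

After execution: tally = 1
1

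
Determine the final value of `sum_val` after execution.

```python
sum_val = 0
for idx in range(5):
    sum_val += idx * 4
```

Let's trace through this code step by step.

Initialize: sum_val = 0
Entering loop: for idx in range(5):

After execution: sum_val = 40
40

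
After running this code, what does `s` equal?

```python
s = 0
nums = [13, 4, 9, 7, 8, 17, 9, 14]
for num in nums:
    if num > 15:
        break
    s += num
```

Let's trace through this code step by step.

Initialize: s = 0
Initialize: nums = [13, 4, 9, 7, 8, 17, 9, 14]
Entering loop: for num in nums:

After execution: s = 41
41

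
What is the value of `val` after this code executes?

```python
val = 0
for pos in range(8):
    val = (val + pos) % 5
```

Let's trace through this code step by step.

Initialize: val = 0
Entering loop: for pos in range(8):

After execution: val = 3
3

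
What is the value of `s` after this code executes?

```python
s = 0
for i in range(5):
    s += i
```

Let's trace through this code step by step.

Initialize: s = 0
Entering loop: for i in range(5):

After execution: s = 10
10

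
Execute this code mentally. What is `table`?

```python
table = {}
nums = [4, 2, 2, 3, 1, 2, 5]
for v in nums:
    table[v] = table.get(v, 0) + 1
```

Let's trace through this code step by step.

Initialize: table = {}
Initialize: nums = [4, 2, 2, 3, 1, 2, 5]
Entering loop: for v in nums:

After execution: table = {4: 1, 2: 3, 3: 1, 1: 1, 5: 1}
{4: 1, 2: 3, 3: 1, 1: 1, 5: 1}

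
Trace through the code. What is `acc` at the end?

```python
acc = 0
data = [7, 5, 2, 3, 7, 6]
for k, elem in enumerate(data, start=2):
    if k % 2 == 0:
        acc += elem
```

Let's trace through this code step by step.

Initialize: acc = 0
Initialize: data = [7, 5, 2, 3, 7, 6]
Entering loop: for k, elem in enumerate(data, start=2):

After execution: acc = 16
16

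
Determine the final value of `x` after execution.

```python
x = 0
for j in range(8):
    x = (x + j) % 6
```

Let's trace through this code step by step.

Initialize: x = 0
Entering loop: for j in range(8):

After execution: x = 4
4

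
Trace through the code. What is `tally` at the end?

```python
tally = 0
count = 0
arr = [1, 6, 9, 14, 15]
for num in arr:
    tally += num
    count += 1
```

Let's trace through this code step by step.

Initialize: tally = 0
Initialize: count = 0
Initialize: arr = [1, 6, 9, 14, 15]
Entering loop: for num in arr:

After execution: tally = 45
45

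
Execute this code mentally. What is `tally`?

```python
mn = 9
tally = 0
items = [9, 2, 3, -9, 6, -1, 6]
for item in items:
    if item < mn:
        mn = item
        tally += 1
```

Let's trace through this code step by step.

Initialize: mn = 9
Initialize: tally = 0
Initialize: items = [9, 2, 3, -9, 6, -1, 6]
Entering loop: for item in items:

After execution: tally = 2
2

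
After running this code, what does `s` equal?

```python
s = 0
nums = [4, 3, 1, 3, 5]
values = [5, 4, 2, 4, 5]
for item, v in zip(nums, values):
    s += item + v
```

Let's trace through this code step by step.

Initialize: s = 0
Initialize: nums = [4, 3, 1, 3, 5]
Initialize: values = [5, 4, 2, 4, 5]
Entering loop: for item, v in zip(nums, values):

After execution: s = 36
36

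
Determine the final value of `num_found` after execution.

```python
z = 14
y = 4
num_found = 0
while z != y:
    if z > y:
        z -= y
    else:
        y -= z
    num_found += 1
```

Let's trace through this code step by step.

Initialize: z = 14
Initialize: y = 4
Initialize: num_found = 0
Entering loop: while z != y:

After execution: num_found = 4
4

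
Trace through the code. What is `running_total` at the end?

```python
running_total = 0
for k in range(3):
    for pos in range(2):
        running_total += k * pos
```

Let's trace through this code step by step.

Initialize: running_total = 0
Entering loop: for k in range(3):

After execution: running_total = 3
3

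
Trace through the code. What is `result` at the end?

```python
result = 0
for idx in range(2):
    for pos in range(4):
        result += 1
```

Let's trace through this code step by step.

Initialize: result = 0
Entering loop: for idx in range(2):

After execution: result = 8
8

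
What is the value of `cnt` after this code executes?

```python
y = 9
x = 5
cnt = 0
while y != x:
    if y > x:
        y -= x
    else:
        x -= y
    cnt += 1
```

Let's trace through this code step by step.

Initialize: y = 9
Initialize: x = 5
Initialize: cnt = 0
Entering loop: while y != x:

After execution: cnt = 5
5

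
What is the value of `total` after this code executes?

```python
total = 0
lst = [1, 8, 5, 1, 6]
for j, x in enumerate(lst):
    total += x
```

Let's trace through this code step by step.

Initialize: total = 0
Initialize: lst = [1, 8, 5, 1, 6]
Entering loop: for j, x in enumerate(lst):

After execution: total = 21
21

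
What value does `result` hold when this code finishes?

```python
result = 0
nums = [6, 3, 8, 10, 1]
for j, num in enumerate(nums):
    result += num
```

Let's trace through this code step by step.

Initialize: result = 0
Initialize: nums = [6, 3, 8, 10, 1]
Entering loop: for j, num in enumerate(nums):

After execution: result = 28
28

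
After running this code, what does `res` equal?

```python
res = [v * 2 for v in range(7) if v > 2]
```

Let's trace through this code step by step.

Initialize: res = [v * 2 for v in range(7) if v > 2]

After execution: res = [6, 8, 10, 12]
[6, 8, 10, 12]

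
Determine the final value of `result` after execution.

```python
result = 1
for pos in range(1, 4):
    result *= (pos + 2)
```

Let's trace through this code step by step.

Initialize: result = 1
Entering loop: for pos in range(1, 4):

After execution: result = 60
60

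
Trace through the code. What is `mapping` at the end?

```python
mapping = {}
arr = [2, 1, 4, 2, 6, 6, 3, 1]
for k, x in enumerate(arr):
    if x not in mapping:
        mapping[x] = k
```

Let's trace through this code step by step.

Initialize: mapping = {}
Initialize: arr = [2, 1, 4, 2, 6, 6, 3, 1]
Entering loop: for k, x in enumerate(arr):

After execution: mapping = {2: 0, 1: 1, 4: 2, 6: 4, 3: 6}
{2: 0, 1: 1, 4: 2, 6: 4, 3: 6}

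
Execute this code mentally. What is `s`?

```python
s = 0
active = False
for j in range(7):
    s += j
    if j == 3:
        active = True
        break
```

Let's trace through this code step by step.

Initialize: s = 0
Initialize: active = False
Entering loop: for j in range(7):

After execution: s = 6
6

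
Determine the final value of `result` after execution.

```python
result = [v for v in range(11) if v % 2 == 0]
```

Let's trace through this code step by step.

Initialize: result = [v for v in range(11) if v % 2 == 0]

After execution: result = [0, 2, 4, 6, 8, 10]
[0, 2, 4, 6, 8, 10]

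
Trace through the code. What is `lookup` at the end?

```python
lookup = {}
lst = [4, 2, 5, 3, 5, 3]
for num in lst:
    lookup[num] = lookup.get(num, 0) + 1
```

Let's trace through this code step by step.

Initialize: lookup = {}
Initialize: lst = [4, 2, 5, 3, 5, 3]
Entering loop: for num in lst:

After execution: lookup = {4: 1, 2: 1, 5: 2, 3: 2}
{4: 1, 2: 1, 5: 2, 3: 2}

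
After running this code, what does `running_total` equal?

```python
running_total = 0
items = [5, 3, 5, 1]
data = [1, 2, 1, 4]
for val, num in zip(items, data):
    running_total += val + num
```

Let's trace through this code step by step.

Initialize: running_total = 0
Initialize: items = [5, 3, 5, 1]
Initialize: data = [1, 2, 1, 4]
Entering loop: for val, num in zip(items, data):

After execution: running_total = 22
22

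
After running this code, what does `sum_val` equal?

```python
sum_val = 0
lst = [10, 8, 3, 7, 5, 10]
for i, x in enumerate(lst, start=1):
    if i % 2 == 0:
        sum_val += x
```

Let's trace through this code step by step.

Initialize: sum_val = 0
Initialize: lst = [10, 8, 3, 7, 5, 10]
Entering loop: for i, x in enumerate(lst, start=1):

After execution: sum_val = 25
25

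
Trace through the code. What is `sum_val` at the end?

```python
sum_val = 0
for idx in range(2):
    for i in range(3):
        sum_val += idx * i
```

Let's trace through this code step by step.

Initialize: sum_val = 0
Entering loop: for idx in range(2):

After execution: sum_val = 3
3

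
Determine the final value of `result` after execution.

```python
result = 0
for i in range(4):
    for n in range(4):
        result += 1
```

Let's trace through this code step by step.

Initialize: result = 0
Entering loop: for i in range(4):

After execution: result = 16
16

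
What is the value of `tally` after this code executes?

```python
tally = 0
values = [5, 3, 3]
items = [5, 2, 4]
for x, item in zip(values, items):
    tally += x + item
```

Let's trace through this code step by step.

Initialize: tally = 0
Initialize: values = [5, 3, 3]
Initialize: items = [5, 2, 4]
Entering loop: for x, item in zip(values, items):

After execution: tally = 22
22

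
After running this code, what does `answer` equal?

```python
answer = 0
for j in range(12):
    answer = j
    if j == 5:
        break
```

Let's trace through this code step by step.

Initialize: answer = 0
Entering loop: for j in range(12):

After execution: answer = 5
5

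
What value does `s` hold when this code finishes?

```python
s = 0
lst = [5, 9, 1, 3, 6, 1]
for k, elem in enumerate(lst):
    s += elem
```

Let's trace through this code step by step.

Initialize: s = 0
Initialize: lst = [5, 9, 1, 3, 6, 1]
Entering loop: for k, elem in enumerate(lst):

After execution: s = 25
25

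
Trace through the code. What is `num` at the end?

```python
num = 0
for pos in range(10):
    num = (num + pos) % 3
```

Let's trace through this code step by step.

Initialize: num = 0
Entering loop: for pos in range(10):

After execution: num = 0
0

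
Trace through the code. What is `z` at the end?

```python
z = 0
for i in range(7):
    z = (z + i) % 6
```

Let's trace through this code step by step.

Initialize: z = 0
Entering loop: for i in range(7):

After execution: z = 3
3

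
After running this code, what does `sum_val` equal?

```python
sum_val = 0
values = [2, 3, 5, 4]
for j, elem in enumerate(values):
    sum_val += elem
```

Let's trace through this code step by step.

Initialize: sum_val = 0
Initialize: values = [2, 3, 5, 4]
Entering loop: for j, elem in enumerate(values):

After execution: sum_val = 14
14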